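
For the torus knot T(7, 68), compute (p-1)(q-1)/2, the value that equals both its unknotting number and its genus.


For a torus knot T(p,q), both the unknotting number and genus equal (p-1)(q-1)/2.
= (7-1)(68-1)/2
= 6*67/2
= 402/2 = 201

201


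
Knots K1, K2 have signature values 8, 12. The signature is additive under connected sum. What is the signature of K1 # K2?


The signature is additive under connected sum.
signature(K1 # K2) = (8) + (12)
= 20

20


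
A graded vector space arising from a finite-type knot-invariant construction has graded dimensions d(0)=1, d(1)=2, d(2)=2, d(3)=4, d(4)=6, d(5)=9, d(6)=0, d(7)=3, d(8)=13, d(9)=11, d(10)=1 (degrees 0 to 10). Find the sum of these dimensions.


Total dimension = d(0) + d(1) + ... + d(10)
= 1 + 2 + 2 + 4 + 6 + 9 + 0 + 3 + 13 + 11 + 1
= 52

52


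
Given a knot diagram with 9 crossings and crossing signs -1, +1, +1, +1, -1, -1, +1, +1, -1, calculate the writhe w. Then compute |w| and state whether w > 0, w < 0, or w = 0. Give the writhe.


Step 1: Count positive crossings (+1).
Positive crossings: 5
Step 2: Count negative crossings (-1).
Negative crossings: 4
Step 3: Writhe = (positive) - (negative)
w = 5 - 4 = 1
Step 4: |w| = 1, and w is positive

1


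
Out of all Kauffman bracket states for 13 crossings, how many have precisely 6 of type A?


We choose which 6 of 13 crossings get A-smoothings.
C(13, 6) = 13! / (6! * 7!)
= 1716

1716


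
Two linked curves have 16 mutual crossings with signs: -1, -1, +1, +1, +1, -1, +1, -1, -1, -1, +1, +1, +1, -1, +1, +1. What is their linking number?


Step 1: Count positive crossings: 9
Step 2: Count negative crossings: 7
Step 3: Sum of signs = 9 - 7 = 2
Step 4: Linking number = sum/2 = 2/2 = 1

1


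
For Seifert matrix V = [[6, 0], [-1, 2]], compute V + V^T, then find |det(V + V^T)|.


Step 1: Form V + V^T where V = [[6, 0], [-1, 2]]
  V^T = [[6, -1], [0, 2]]
  V + V^T = [[12, -1], [-1, 4]]
Step 2: det(V + V^T) = 12*4 - (-1)*(-1)
  = 48 - 1 = 47
Step 3: Knot determinant = |det(V + V^T)| = |47| = 47

47


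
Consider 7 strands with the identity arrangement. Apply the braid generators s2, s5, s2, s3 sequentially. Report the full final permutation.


Starting with identity [1, 2, 3, 4, 5, 6, 7].
Apply generators in sequence:
  After s2: [1, 3, 2, 4, 5, 6, 7]
  After s5: [1, 3, 2, 4, 6, 5, 7]
  After s2: [1, 2, 3, 4, 6, 5, 7]
  After s3: [1, 2, 4, 3, 6, 5, 7]
Final permutation: [1, 2, 4, 3, 6, 5, 7]

[1, 2, 4, 3, 6, 5, 7]


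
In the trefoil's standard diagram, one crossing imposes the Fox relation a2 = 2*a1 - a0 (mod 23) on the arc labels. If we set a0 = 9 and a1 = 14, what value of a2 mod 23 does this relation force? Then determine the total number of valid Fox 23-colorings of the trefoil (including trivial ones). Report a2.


Step 1: Apply the given crossing relation 2*a1 - a0 - a2 = 0 (mod 23).
  a2 = 2*a1 - a0 mod 23
  a2 = 2*14 - 9 mod 23
  a2 = 28 - 9 mod 23
  a2 = 19 mod 23 = 19
Step 2: The trefoil has determinant 3.
  Number of Fox p-colorings (p prime) is p^2 if p = 3, else p.
  Since 23 does not divide 3, only trivial (constant) colorings exist.
  (So the trial a0 = 9, a1 = 14 with a0 != a1 does NOT extend to a valid coloring of the whole trefoil: the other two crossing relations require 3*(a1 - a0) = 0 (mod 23), which fails.)
  Total colorings = 23
Step 3: a2 = 19, total Fox 23-colorings = 23

19


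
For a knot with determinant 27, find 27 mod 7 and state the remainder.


Step 1: A knot is p-colorable if and only if p divides its determinant.
Step 2: Compute 27 mod 7.
27 = 3 * 7 + 6
Step 3: 27 mod 7 = 6
Step 4: The knot is 7-colorable: no

6


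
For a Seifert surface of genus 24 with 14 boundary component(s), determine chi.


chi = 2 - 2g - b
= 2 - 2*24 - 14
= 2 - 48 - 14 = -60

-60


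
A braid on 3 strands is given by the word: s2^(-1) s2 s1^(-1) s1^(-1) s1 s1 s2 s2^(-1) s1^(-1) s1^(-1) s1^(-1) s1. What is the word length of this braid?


The word length counts the number of generators (including inverses).
Listing each generator: s2^(-1), s2, s1^(-1), s1^(-1), s1, s1, s2, s2^(-1), s1^(-1), s1^(-1), s1^(-1), s1
There are 12 generators in this braid word.

12


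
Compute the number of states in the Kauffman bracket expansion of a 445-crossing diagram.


Each crossing contributes 2 choices (A-smoothing or B-smoothing).
Total states = 2^445 = 90854840536950861318665475986000566794205170085914757535186274897579911014174740415773881339220445695095315200783272241691825203576832

90854840536950861318665475986000566794205170085914757535186274897579911014174740415773881339220445695095315200783272241691825203576832


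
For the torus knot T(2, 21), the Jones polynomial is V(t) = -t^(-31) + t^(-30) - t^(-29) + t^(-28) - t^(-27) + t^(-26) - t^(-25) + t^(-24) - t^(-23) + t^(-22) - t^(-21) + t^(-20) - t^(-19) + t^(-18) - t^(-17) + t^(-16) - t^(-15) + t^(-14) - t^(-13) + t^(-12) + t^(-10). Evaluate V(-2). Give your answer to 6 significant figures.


Substituting t = -2 into V(t) = -t^(-31) + t^(-30) - t^(-29) + t^(-28) - t^(-27) + t^(-26) - t^(-25) + t^(-24) - t^(-23) + t^(-22) - t^(-21) + t^(-20) - t^(-19) + t^(-18) - t^(-17) + t^(-16) - t^(-15) + t^(-14) - t^(-13) + t^(-12) + t^(-10):
  (-)t^(-31) = 4.65661e-10
  (+)t^(-30) = 9.31323e-10
  (-)t^(-29) = 1.86265e-09
  (+)t^(-28) = 3.72529e-09
  (-)t^(-27) = 7.45058e-09
  (+)t^(-26) = 1.49012e-08
  (-)t^(-25) = 2.98023e-08
  (+)t^(-24) = 5.96046e-08
  (-)t^(-23) = 1.19209e-07
  (+)t^(-22) = 2.38419e-07
  (-)t^(-21) = 4.76837e-07
  (+)t^(-20) = 9.53674e-07
  (-)t^(-19) = 1.90735e-06
  (+)t^(-18) = 3.8147e-06
  (-)t^(-17) = 7.62939e-06
  (+)t^(-16) = 1.52588e-05
  (-)t^(-15) = 3.05176e-05
  (+)t^(-14) = 6.10352e-05
  (-)t^(-13) = 0.00012207
  (+)t^(-12) = 0.000244141
  (+)t^(-10) = 0.000976562
Sum = (4.65661e-10) + (9.31323e-10) + (1.86265e-09) + (3.72529e-09) + (7.45058e-09) + (1.49012e-08) + (2.98023e-08) + (5.96046e-08) + (1.19209e-07) + (2.38419e-07) + (4.76837e-07) + (9.53674e-07) + (1.90735e-06) + (3.8147e-06) + (7.62939e-06) + (1.52588e-05) + (3.05176e-05) + (6.10352e-05) + (0.00012207) + (0.000244141) + (0.000976562)
= 0.001464843284
Rounded to 6 significant figures: 0.00146484

0.00146484


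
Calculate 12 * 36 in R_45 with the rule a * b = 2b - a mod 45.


12 * 36 = 2*36 - 12 mod 45
= 72 - 12 mod 45
= 60 mod 45 = 15

15


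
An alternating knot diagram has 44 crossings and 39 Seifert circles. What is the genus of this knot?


For alternating knots, g = (c - s + 1)/2.
= (44 - 39 + 1)/2
= 6/2 = 3

3


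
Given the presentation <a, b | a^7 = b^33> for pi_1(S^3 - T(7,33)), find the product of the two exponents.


The relation is a^7 = b^33.
Product of exponents = 7 * 33
= 231

231


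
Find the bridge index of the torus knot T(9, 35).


The bridge number of T(p,q) is min(p,q).
min(9, 35) = 9

9


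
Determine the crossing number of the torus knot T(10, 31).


For a torus knot T(p, q) with gcd(p,q)=1,
the crossing number is min(p*(q-1), q*(p-1)).
p*(q-1) = 10*30 = 300
q*(p-1) = 31*9 = 279
min(300, 279) = 279

279


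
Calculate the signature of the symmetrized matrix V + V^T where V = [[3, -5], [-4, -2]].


Step 1: V + V^T = [[6, -9], [-9, -4]]
Step 2: trace = 2, det = -105
Step 3: Discriminant = 2^2 - 4*(-105) = 424
Step 4: Eigenvalues: 11.2956, -9.29563
Step 5: Signature = (# positive eigenvalues) - (# negative eigenvalues) = 0

0


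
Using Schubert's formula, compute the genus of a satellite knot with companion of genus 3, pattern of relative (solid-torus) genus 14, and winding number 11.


Schubert: g(satellite) = g_rel(pattern) + |winding| * g(companion),
where g_rel(pattern) is the genus of the pattern relative to the solid torus.
= 14 + 11 * 3
= 14 + 33 = 47

47


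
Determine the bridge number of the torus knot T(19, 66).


The bridge number of T(p,q) is min(p,q).
min(19, 66) = 19

19


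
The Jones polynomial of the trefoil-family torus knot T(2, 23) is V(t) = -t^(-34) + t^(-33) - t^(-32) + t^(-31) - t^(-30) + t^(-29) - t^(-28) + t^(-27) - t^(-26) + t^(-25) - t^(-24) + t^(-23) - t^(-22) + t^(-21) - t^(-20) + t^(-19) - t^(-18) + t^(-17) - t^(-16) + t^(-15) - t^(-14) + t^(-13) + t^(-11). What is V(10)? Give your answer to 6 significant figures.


Substituting t = 10 into V(t) = -t^(-34) + t^(-33) - t^(-32) + t^(-31) - t^(-30) + t^(-29) - t^(-28) + t^(-27) - t^(-26) + t^(-25) - t^(-24) + t^(-23) - t^(-22) + t^(-21) - t^(-20) + t^(-19) - t^(-18) + t^(-17) - t^(-16) + t^(-15) - t^(-14) + t^(-13) + t^(-11):
  (-)t^(-34) = -1e-34
  (+)t^(-33) = 1e-33
  (-)t^(-32) = -1e-32
  (+)t^(-31) = 1e-31
  (-)t^(-30) = -1e-30
  (+)t^(-29) = 1e-29
  (-)t^(-28) = -1e-28
  (+)t^(-27) = 1e-27
  (-)t^(-26) = -1e-26
  (+)t^(-25) = 1e-25
  (-)t^(-24) = -1e-24
  (+)t^(-23) = 1e-23
  (-)t^(-22) = -1e-22
  (+)t^(-21) = 1e-21
  (-)t^(-20) = -1e-20
  (+)t^(-19) = 1e-19
  (-)t^(-18) = -1e-18
  (+)t^(-17) = 1e-17
  (-)t^(-16) = -1e-16
  (+)t^(-15) = 1e-15
  (-)t^(-14) = -1e-14
  (+)t^(-13) = 1e-13
  (+)t^(-11) = 1e-11
Sum = (-1e-34) + (1e-33) + (-1e-32) + (1e-31) + (-1e-30) + (1e-29) + (-1e-28) + (1e-27) + (-1e-26) + (1e-25) + (-1e-24) + (1e-23) + (-1e-22) + (1e-21) + (-1e-20) + (1e-19) + (-1e-18) + (1e-17) + (-1e-16) + (1e-15) + (-1e-14) + (1e-13) + (1e-11)
= 1.009090909e-11
Rounded to 6 significant figures: 1.00909e-11

1.00909e-11


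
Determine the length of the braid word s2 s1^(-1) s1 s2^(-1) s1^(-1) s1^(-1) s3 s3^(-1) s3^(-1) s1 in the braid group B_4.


The word length counts the number of generators (including inverses).
Listing each generator: s2, s1^(-1), s1, s2^(-1), s1^(-1), s1^(-1), s3, s3^(-1), s3^(-1), s1
There are 10 generators in this braid word.

10


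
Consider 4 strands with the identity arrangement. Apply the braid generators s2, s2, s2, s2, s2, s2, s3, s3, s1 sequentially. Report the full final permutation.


Starting with identity [1, 2, 3, 4].
Apply generators in sequence:
  After s2: [1, 3, 2, 4]
  After s2: [1, 2, 3, 4]
  After s2: [1, 3, 2, 4]
  After s2: [1, 2, 3, 4]
  After s2: [1, 3, 2, 4]
  After s2: [1, 2, 3, 4]
  After s3: [1, 2, 4, 3]
  After s3: [1, 2, 3, 4]
  After s1: [2, 1, 3, 4]
Final permutation: [2, 1, 3, 4]

[2, 1, 3, 4]


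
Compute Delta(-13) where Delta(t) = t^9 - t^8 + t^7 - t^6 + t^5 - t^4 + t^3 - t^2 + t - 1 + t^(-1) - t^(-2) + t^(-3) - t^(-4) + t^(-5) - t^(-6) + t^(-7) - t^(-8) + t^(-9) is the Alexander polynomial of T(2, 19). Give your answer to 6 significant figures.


Substituting t = -13 into Delta(t) = t^9 - t^8 + t^7 - t^6 + t^5 - t^4 + t^3 - t^2 + t - 1 + t^(-1) - t^(-2) + t^(-3) - t^(-4) + t^(-5) - t^(-6) + t^(-7) - t^(-8) + t^(-9):
Term values: (-10604499373) + (-815730721) + (-62748517) + (-4826809) + (-371293) + (-28561) + (-2197) + (-169) + (-13) + (-1) + (-0.0769231) + (-0.00591716) + (-0.000455166) + (-3.50128e-05) + (-2.69329e-06) + (-2.07176e-07) + (-1.59366e-08) + (-1.22589e-09) + (-9.42996e-11)
Sum = -1.148820765e+10
Rounded to 6 significant figures: -1.14882e+10

-1.14882e+10


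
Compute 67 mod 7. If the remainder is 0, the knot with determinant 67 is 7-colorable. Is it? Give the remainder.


Step 1: A knot is p-colorable if and only if p divides its determinant.
Step 2: Compute 67 mod 7.
67 = 9 * 7 + 4
Step 3: 67 mod 7 = 4
Step 4: The knot is 7-colorable: no

4


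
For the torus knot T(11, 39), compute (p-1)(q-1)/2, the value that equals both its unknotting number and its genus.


For a torus knot T(p,q), both the unknotting number and genus equal (p-1)(q-1)/2.
= (11-1)(39-1)/2
= 10*38/2
= 380/2 = 190

190


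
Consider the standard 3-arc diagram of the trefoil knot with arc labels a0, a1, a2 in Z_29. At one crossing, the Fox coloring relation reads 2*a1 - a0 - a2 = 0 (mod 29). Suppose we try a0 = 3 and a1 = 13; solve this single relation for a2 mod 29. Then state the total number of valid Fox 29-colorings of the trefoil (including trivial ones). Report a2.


Step 1: Apply the given crossing relation 2*a1 - a0 - a2 = 0 (mod 29).
  a2 = 2*a1 - a0 mod 29
  a2 = 2*13 - 3 mod 29
  a2 = 26 - 3 mod 29
  a2 = 23 mod 29 = 23
Step 2: The trefoil has determinant 3.
  Number of Fox p-colorings (p prime) is p^2 if p = 3, else p.
  Since 29 does not divide 3, only trivial (constant) colorings exist.
  (So the trial a0 = 3, a1 = 13 with a0 != a1 does NOT extend to a valid coloring of the whole trefoil: the other two crossing relations require 3*(a1 - a0) = 0 (mod 29), which fails.)
  Total colorings = 29
Step 3: a2 = 23, total Fox 29-colorings = 29

23


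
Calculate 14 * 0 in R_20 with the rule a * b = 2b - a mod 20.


14 * 0 = 2*0 - 14 mod 20
= 0 - 14 mod 20
= -14 mod 20 = 6

6


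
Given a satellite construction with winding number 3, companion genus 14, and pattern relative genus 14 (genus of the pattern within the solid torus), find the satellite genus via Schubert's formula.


Schubert: g(satellite) = g_rel(pattern) + |winding| * g(companion),
where g_rel(pattern) is the genus of the pattern relative to the solid torus.
= 14 + 3 * 14
= 14 + 42 = 56

56


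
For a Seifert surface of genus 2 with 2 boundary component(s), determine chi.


chi = 2 - 2g - b
= 2 - 2*2 - 2
= 2 - 4 - 2 = -4

-4


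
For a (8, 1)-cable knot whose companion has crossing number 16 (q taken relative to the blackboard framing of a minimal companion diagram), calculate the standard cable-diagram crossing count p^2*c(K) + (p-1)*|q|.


Step 1: Each of the c(K) crossings of the companion diagram becomes p*p = p^2 crossings among the p parallel strands, and each of the |q| twists s_1 s_2 ... s_(p-1) adds (p-1) crossings.
  Crossings = p^2 * c(K) + (p-1)*|q|
Step 2: = 8^2 * 16 + (8-1)*1
Step 3: = 64*16 + 7*1
Step 4: = 1024 + 7 = 1031

1031


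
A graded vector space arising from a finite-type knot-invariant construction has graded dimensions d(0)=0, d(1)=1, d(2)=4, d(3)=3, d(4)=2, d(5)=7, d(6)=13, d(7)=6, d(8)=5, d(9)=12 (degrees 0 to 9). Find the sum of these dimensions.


Total dimension = d(0) + d(1) + ... + d(9)
= 0 + 1 + 4 + 3 + 2 + 7 + 13 + 6 + 5 + 12
= 53

53


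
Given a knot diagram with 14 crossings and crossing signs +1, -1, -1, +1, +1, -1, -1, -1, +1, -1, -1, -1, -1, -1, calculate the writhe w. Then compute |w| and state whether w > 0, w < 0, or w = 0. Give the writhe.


Step 1: Count positive crossings (+1).
Positive crossings: 4
Step 2: Count negative crossings (-1).
Negative crossings: 10
Step 3: Writhe = (positive) - (negative)
w = 4 - 10 = -6
Step 4: |w| = 6, and w is negative

-6


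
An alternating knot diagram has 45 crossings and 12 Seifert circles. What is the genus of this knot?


For alternating knots, g = (c - s + 1)/2.
= (45 - 12 + 1)/2
= 34/2 = 17

17


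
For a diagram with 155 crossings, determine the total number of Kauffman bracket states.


Each crossing contributes 2 choices (A-smoothing or B-smoothing).
Total states = 2^155 = 45671926166590716193865151022383844364247891968

45671926166590716193865151022383844364247891968


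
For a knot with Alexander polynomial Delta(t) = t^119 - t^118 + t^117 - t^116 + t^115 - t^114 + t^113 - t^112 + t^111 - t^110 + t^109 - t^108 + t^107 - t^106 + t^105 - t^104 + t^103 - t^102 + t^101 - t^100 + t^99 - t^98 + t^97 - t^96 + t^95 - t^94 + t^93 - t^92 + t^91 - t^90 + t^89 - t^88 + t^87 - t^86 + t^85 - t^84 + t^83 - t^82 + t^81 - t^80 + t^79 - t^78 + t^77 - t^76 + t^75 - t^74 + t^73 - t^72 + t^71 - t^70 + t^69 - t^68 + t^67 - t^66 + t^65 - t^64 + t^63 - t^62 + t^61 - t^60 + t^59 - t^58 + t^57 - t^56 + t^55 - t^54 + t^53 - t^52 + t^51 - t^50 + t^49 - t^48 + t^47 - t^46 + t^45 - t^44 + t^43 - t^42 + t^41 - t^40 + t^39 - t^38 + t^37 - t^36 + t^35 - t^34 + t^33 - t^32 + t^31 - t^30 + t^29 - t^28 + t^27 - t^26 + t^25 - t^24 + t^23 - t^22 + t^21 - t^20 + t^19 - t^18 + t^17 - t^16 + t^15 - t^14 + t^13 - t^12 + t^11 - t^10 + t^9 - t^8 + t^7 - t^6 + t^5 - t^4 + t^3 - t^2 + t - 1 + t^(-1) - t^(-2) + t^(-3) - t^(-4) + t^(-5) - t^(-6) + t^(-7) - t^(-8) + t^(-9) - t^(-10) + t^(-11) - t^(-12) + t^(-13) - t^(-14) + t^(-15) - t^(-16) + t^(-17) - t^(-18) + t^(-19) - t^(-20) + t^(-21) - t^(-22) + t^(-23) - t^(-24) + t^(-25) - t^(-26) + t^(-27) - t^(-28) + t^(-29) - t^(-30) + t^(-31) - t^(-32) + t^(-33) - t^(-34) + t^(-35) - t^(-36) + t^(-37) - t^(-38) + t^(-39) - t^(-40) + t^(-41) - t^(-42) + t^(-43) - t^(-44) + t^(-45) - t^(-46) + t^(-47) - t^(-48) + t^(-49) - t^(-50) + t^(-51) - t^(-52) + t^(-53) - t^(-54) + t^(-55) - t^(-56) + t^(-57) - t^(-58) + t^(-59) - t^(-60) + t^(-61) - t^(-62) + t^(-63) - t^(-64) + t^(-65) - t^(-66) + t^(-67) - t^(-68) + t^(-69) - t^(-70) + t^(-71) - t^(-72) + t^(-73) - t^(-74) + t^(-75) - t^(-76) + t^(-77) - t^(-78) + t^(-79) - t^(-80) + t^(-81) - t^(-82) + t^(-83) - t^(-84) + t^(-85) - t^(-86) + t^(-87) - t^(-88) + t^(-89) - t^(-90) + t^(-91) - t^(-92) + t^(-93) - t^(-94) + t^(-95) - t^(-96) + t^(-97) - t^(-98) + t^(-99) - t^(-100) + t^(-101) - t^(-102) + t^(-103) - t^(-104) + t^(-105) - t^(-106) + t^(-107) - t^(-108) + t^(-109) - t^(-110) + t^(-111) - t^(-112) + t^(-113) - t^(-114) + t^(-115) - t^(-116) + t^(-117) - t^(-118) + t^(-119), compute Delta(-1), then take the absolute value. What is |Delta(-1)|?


Step 1: The polynomial has 239 terms with alternating signs, exponents from 119 down to -119.
Step 2: Substitute t = -1. The i-th term has coefficient (-1)^i and exponent (m-i),
  so its value is (-1)^i * (-1)^(m-i) = (-1)^m = -1 for every i.
Step 3: All 239 terms equal -1, so Delta(-1) = 239 * (-1) = -239
Step 4: |Delta(-1)| = 239

239


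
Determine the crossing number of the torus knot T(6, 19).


For a torus knot T(p, q) with gcd(p,q)=1,
the crossing number is min(p*(q-1), q*(p-1)).
p*(q-1) = 6*18 = 108
q*(p-1) = 19*5 = 95
min(108, 95) = 95

95


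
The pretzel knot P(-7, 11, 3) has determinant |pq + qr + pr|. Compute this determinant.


Step 1: Compute pq + qr + pr.
pq = (-7)*11 = -77
qr = 11*3 = 33
pr = (-7)*3 = -21
pq + qr + pr = -77 + 33 + (-21) = -65
Step 2: Take absolute value.
det(P(-7,11,3)) = |-65| = 65

65


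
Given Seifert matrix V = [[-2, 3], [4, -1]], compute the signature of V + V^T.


Step 1: V + V^T = [[-4, 7], [7, -2]]
Step 2: trace = -6, det = -41
Step 3: Discriminant = (-6)^2 - 4*(-41) = 200
Step 4: Eigenvalues: 4.07107, -10.0711
Step 5: Signature = (# positive eigenvalues) - (# negative eigenvalues) = 0

0


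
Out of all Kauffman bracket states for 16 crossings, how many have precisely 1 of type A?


We choose which 1 of 16 crossings get A-smoothings.
C(16, 1) = 16! / (1! * 15!)
= 16

16


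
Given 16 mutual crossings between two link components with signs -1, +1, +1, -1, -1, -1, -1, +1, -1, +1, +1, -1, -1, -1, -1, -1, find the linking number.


Step 1: Count positive crossings: 5
Step 2: Count negative crossings: 11
Step 3: Sum of signs = 5 - 11 = -6
Step 4: Linking number = sum/2 = -6/2 = -3

-3


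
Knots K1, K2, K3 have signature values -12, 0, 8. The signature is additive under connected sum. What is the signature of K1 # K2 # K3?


The signature is additive under connected sum.
signature(K1 # K2 # K3) = (-12) + (0) + (8)
= -4

-4


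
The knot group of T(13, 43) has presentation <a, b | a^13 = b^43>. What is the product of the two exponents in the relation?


The relation is a^13 = b^43.
Product of exponents = 13 * 43
= 559

559


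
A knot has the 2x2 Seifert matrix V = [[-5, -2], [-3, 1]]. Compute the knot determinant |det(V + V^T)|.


Step 1: Form V + V^T where V = [[-5, -2], [-3, 1]]
  V^T = [[-5, -3], [-2, 1]]
  V + V^T = [[-10, -5], [-5, 2]]
Step 2: det(V + V^T) = (-10)*2 - (-5)*(-5)
  = -20 - 25 = -45
Step 3: Knot determinant = |det(V + V^T)| = |-45| = 45

45


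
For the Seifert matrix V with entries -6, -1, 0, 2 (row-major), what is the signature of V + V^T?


Step 1: V + V^T = [[-12, -1], [-1, 4]]
Step 2: trace = -8, det = -49
Step 3: Discriminant = (-8)^2 - 4*(-49) = 260
Step 4: Eigenvalues: 4.06226, -12.0623
Step 5: Signature = (# positive eigenvalues) - (# negative eigenvalues) = 0

0


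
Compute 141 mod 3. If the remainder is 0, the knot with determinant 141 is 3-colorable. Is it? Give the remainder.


Step 1: A knot is p-colorable if and only if p divides its determinant.
Step 2: Compute 141 mod 3.
141 = 47 * 3 + 0
Step 3: 141 mod 3 = 0
Step 4: The knot is 3-colorable: yes

0


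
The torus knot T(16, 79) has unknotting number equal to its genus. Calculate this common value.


For a torus knot T(p,q), both the unknotting number and genus equal (p-1)(q-1)/2.
= (16-1)(79-1)/2
= 15*78/2
= 1170/2 = 585

585


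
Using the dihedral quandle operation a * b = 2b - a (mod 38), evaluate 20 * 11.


20 * 11 = 2*11 - 20 mod 38
= 22 - 20 mod 38
= 2 mod 38 = 2

2


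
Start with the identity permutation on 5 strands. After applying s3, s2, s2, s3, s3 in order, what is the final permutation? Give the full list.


Starting with identity [1, 2, 3, 4, 5].
Apply generators in sequence:
  After s3: [1, 2, 4, 3, 5]
  After s2: [1, 4, 2, 3, 5]
  After s2: [1, 2, 4, 3, 5]
  After s3: [1, 2, 3, 4, 5]
  After s3: [1, 2, 4, 3, 5]
Final permutation: [1, 2, 4, 3, 5]

[1, 2, 4, 3, 5]


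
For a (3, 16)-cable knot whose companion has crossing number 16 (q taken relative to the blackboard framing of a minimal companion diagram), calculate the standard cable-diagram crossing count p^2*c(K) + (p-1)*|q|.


Step 1: Each of the c(K) crossings of the companion diagram becomes p*p = p^2 crossings among the p parallel strands, and each of the |q| twists s_1 s_2 ... s_(p-1) adds (p-1) crossings.
  Crossings = p^2 * c(K) + (p-1)*|q|
Step 2: = 3^2 * 16 + (3-1)*16
Step 3: = 9*16 + 2*16
Step 4: = 144 + 32 = 176

176


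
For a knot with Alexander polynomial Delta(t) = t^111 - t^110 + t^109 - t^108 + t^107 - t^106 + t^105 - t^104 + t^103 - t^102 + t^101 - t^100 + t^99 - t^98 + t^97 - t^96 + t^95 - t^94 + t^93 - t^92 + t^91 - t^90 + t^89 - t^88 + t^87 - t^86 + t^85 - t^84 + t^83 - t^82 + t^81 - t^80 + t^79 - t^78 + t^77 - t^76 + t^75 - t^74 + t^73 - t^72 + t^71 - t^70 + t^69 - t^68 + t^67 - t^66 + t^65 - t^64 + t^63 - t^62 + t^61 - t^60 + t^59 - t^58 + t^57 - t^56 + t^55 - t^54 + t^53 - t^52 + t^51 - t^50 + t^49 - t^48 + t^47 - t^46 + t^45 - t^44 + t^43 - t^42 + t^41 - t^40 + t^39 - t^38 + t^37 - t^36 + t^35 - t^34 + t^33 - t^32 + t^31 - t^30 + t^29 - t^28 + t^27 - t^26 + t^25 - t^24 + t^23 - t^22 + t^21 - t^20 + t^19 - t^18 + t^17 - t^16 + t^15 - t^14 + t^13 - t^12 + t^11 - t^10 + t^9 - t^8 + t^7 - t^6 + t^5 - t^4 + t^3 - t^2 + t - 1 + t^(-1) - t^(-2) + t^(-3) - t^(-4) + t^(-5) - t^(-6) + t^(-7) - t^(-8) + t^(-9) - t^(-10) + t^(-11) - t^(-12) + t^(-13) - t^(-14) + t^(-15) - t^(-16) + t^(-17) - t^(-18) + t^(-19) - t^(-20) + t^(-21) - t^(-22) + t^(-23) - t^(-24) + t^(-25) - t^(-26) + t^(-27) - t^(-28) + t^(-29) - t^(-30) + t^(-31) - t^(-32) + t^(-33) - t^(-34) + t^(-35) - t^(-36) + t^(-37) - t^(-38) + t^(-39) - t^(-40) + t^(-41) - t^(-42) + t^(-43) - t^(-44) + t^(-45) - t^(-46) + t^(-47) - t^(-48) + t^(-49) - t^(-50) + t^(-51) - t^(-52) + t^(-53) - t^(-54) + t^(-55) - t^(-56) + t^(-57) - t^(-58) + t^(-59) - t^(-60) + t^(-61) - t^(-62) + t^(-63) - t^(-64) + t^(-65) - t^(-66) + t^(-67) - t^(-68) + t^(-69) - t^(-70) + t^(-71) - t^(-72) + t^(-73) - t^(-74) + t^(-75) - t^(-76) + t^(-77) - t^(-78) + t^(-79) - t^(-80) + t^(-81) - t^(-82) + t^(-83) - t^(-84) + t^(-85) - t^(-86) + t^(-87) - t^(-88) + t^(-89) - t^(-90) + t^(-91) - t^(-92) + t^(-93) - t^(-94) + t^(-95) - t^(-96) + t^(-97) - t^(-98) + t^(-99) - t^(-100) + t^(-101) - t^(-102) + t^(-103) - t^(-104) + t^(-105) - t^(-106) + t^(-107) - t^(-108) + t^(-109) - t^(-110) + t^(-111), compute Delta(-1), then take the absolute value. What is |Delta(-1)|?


Step 1: The polynomial has 223 terms with alternating signs, exponents from 111 down to -111.
Step 2: Substitute t = -1. The i-th term has coefficient (-1)^i and exponent (m-i),
  so its value is (-1)^i * (-1)^(m-i) = (-1)^m = -1 for every i.
Step 3: All 223 terms equal -1, so Delta(-1) = 223 * (-1) = -223
Step 4: |Delta(-1)| = 223

223


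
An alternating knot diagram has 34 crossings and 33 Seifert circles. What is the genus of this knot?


For alternating knots, g = (c - s + 1)/2.
= (34 - 33 + 1)/2
= 2/2 = 1

1


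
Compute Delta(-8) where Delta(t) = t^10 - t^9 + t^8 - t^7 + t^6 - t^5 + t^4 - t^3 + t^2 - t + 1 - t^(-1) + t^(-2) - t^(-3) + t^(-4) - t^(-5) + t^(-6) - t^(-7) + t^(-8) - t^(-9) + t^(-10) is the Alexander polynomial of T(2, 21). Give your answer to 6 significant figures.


Substituting t = -8 into Delta(t) = t^10 - t^9 + t^8 - t^7 + t^6 - t^5 + t^4 - t^3 + t^2 - t + 1 - t^(-1) + t^(-2) - t^(-3) + t^(-4) - t^(-5) + t^(-6) - t^(-7) + t^(-8) - t^(-9) + t^(-10):
Term values: (1073741824) + (134217728) + (16777216) + (2097152) + (262144) + (32768) + (4096) + (512) + (64) + (8) + (1) + (0.125) + (0.015625) + (0.00195312) + (0.000244141) + (3.05176e-05) + (3.8147e-06) + (4.76837e-07) + (5.96046e-08) + (7.45058e-09) + (9.31323e-10)
Sum = 1227133513
Rounded to 6 significant figures: 1.22713e+09

1.22713e+09


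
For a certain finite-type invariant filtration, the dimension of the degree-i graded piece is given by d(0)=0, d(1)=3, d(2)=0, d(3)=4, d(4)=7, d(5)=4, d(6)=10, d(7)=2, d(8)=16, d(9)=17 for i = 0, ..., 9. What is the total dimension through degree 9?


Total dimension = d(0) + d(1) + ... + d(9)
= 0 + 3 + 0 + 4 + 7 + 4 + 10 + 2 + 16 + 17
= 63

63


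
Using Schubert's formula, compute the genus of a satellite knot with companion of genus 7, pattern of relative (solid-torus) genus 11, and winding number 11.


Schubert: g(satellite) = g_rel(pattern) + |winding| * g(companion),
where g_rel(pattern) is the genus of the pattern relative to the solid torus.
= 11 + 11 * 7
= 11 + 77 = 88

88


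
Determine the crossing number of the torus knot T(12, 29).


For a torus knot T(p, q) with gcd(p,q)=1,
the crossing number is min(p*(q-1), q*(p-1)).
p*(q-1) = 12*28 = 336
q*(p-1) = 29*11 = 319
min(336, 319) = 319

319


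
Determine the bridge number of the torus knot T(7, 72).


The bridge number of T(p,q) is min(p,q).
min(7, 72) = 7

7


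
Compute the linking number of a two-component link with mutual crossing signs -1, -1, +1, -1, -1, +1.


Step 1: Count positive crossings: 2
Step 2: Count negative crossings: 4
Step 3: Sum of signs = 2 - 4 = -2
Step 4: Linking number = sum/2 = -2/2 = -1

-1


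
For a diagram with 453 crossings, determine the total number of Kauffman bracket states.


Each crossing contributes 2 choices (A-smoothing or B-smoothing).
Total states = 2^453 = 23258839177459420497578361852416145099316523541994177929007686373780457219628733546438113622840434097944400691400517693873107252115668992

23258839177459420497578361852416145099316523541994177929007686373780457219628733546438113622840434097944400691400517693873107252115668992


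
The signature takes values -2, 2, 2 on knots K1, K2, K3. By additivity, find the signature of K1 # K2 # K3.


The signature is additive under connected sum.
signature(K1 # K2 # K3) = (-2) + (2) + (2)
= 2

2


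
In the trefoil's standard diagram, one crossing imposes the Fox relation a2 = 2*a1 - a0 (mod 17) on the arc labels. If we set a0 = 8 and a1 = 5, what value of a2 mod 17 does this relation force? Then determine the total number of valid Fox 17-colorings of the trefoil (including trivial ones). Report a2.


Step 1: Apply the given crossing relation 2*a1 - a0 - a2 = 0 (mod 17).
  a2 = 2*a1 - a0 mod 17
  a2 = 2*5 - 8 mod 17
  a2 = 10 - 8 mod 17
  a2 = 2 mod 17 = 2
Step 2: The trefoil has determinant 3.
  Number of Fox p-colorings (p prime) is p^2 if p = 3, else p.
  Since 17 does not divide 3, only trivial (constant) colorings exist.
  (So the trial a0 = 8, a1 = 5 with a0 != a1 does NOT extend to a valid coloring of the whole trefoil: the other two crossing relations require 3*(a1 - a0) = 0 (mod 17), which fails.)
  Total colorings = 17
Step 3: a2 = 2, total Fox 17-colorings = 17

2


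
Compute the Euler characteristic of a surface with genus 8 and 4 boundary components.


chi = 2 - 2g - b
= 2 - 2*8 - 4
= 2 - 16 - 4 = -18

-18


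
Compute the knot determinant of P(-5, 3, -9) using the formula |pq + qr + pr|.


Step 1: Compute pq + qr + pr.
pq = (-5)*3 = -15
qr = 3*(-9) = -27
pr = (-5)*(-9) = 45
pq + qr + pr = -15 + (-27) + 45 = 3
Step 2: Take absolute value.
det(P(-5,3,-9)) = |3| = 3

3


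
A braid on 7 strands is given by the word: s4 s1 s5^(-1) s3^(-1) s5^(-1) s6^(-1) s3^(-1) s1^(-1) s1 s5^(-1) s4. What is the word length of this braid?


The word length counts the number of generators (including inverses).
Listing each generator: s4, s1, s5^(-1), s3^(-1), s5^(-1), s6^(-1), s3^(-1), s1^(-1), s1, s5^(-1), s4
There are 11 generators in this braid word.

11


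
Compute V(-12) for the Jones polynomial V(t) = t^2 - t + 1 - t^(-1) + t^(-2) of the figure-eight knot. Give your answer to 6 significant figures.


Substituting t = -12 into V(t) = t^2 - t + 1 - t^(-1) + t^(-2):
  (+)t^(2) = 144
  (-)t^(1) = 12
  (+)t^(0) = 1
  (-)t^(-1) = 0.0833333
  (+)t^(-2) = 0.00694444
Sum = (144) + (12) + (1) + (0.0833333) + (0.00694444)
= 157.0902778
Rounded to 6 significant figures: 157.09

157.09


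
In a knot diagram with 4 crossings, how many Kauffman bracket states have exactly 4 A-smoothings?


We choose which 4 of 4 crossings get A-smoothings.
C(4, 4) = 4! / (4! * 0!)
= 1

1


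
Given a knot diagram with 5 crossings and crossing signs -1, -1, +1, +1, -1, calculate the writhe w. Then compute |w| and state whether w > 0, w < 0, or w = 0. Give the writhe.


Step 1: Count positive crossings (+1).
Positive crossings: 2
Step 2: Count negative crossings (-1).
Negative crossings: 3
Step 3: Writhe = (positive) - (negative)
w = 2 - 3 = -1
Step 4: |w| = 1, and w is negative

-1


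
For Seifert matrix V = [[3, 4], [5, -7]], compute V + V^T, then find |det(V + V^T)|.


Step 1: Form V + V^T where V = [[3, 4], [5, -7]]
  V^T = [[3, 5], [4, -7]]
  V + V^T = [[6, 9], [9, -14]]
Step 2: det(V + V^T) = 6*(-14) - 9*9
  = -84 - 81 = -165
Step 3: Knot determinant = |det(V + V^T)| = |-165| = 165

165


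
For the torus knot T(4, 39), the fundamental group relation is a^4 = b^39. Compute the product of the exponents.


The relation is a^4 = b^39.
Product of exponents = 4 * 39
= 156

156


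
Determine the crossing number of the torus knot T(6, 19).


For a torus knot T(p, q) with gcd(p,q)=1,
the crossing number is min(p*(q-1), q*(p-1)).
p*(q-1) = 6*18 = 108
q*(p-1) = 19*5 = 95
min(108, 95) = 95

95


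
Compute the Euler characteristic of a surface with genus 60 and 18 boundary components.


chi = 2 - 2g - b
= 2 - 2*60 - 18
= 2 - 120 - 18 = -136

-136


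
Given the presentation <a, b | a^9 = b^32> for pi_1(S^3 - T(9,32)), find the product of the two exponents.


The relation is a^9 = b^32.
Product of exponents = 9 * 32
= 288

288


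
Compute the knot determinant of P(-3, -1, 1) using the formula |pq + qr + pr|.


Step 1: Compute pq + qr + pr.
pq = (-3)*(-1) = 3
qr = (-1)*1 = -1
pr = (-3)*1 = -3
pq + qr + pr = 3 + (-1) + (-3) = -1
Step 2: Take absolute value.
det(P(-3,-1,1)) = |-1| = 1

1


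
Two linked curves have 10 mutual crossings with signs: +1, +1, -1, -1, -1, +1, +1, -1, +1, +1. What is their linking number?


Step 1: Count positive crossings: 6
Step 2: Count negative crossings: 4
Step 3: Sum of signs = 6 - 4 = 2
Step 4: Linking number = sum/2 = 2/2 = 1

1


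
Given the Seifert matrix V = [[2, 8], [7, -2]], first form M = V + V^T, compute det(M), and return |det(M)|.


Step 1: Form V + V^T where V = [[2, 8], [7, -2]]
  V^T = [[2, 7], [8, -2]]
  V + V^T = [[4, 15], [15, -4]]
Step 2: det(V + V^T) = 4*(-4) - 15*15
  = -16 - 225 = -241
Step 3: Knot determinant = |det(V + V^T)| = |-241| = 241

241


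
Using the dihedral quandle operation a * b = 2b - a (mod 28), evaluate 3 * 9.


3 * 9 = 2*9 - 3 mod 28
= 18 - 3 mod 28
= 15 mod 28 = 15

15


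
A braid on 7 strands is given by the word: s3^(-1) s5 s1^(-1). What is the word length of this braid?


The word length counts the number of generators (including inverses).
Listing each generator: s3^(-1), s5, s1^(-1)
There are 3 generators in this braid word.

3


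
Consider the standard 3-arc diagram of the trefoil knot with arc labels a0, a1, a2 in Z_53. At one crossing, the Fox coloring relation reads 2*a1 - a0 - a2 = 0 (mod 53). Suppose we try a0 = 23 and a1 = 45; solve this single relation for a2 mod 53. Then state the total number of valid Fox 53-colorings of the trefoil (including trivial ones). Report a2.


Step 1: Apply the given crossing relation 2*a1 - a0 - a2 = 0 (mod 53).
  a2 = 2*a1 - a0 mod 53
  a2 = 2*45 - 23 mod 53
  a2 = 90 - 23 mod 53
  a2 = 67 mod 53 = 14
Step 2: The trefoil has determinant 3.
  Number of Fox p-colorings (p prime) is p^2 if p = 3, else p.
  Since 53 does not divide 3, only trivial (constant) colorings exist.
  (So the trial a0 = 23, a1 = 45 with a0 != a1 does NOT extend to a valid coloring of the whole trefoil: the other two crossing relations require 3*(a1 - a0) = 0 (mod 53), which fails.)
  Total colorings = 53
Step 3: a2 = 14, total Fox 53-colorings = 53

14


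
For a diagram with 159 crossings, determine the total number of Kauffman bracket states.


Each crossing contributes 2 choices (A-smoothing or B-smoothing).
Total states = 2^159 = 730750818665451459101842416358141509827966271488

730750818665451459101842416358141509827966271488


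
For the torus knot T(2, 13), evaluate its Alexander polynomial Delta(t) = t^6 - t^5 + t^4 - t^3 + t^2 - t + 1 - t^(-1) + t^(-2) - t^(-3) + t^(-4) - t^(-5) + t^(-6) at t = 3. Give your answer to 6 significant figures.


Substituting t = 3 into Delta(t) = t^6 - t^5 + t^4 - t^3 + t^2 - t + 1 - t^(-1) + t^(-2) - t^(-3) + t^(-4) - t^(-5) + t^(-6):
Term values: (729) + (-243) + (81) + (-27) + (9) + (-3) + (1) + (-0.333333) + (0.111111) + (-0.037037) + (0.0123457) + (-0.00411523) + (0.00137174)
Sum = 546.7503429
Rounded to 6 significant figures: 546.75

546.75


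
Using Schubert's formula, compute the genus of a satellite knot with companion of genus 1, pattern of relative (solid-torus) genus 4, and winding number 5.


Schubert: g(satellite) = g_rel(pattern) + |winding| * g(companion),
where g_rel(pattern) is the genus of the pattern relative to the solid torus.
= 4 + 5 * 1
= 4 + 5 = 9

9


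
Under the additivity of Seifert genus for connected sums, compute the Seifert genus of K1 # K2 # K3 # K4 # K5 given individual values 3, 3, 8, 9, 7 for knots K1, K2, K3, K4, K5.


The Seifert genus is additive under connected sum.
Seifert genus(K1 # K2 # K3 # K4 # K5) = (3) + (3) + (8) + (9) + (7)
= 30

30


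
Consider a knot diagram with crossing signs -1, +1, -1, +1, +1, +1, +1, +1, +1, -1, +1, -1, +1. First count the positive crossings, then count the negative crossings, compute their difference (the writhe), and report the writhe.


Step 1: Count positive crossings (+1).
Positive crossings: 9
Step 2: Count negative crossings (-1).
Negative crossings: 4
Step 3: Writhe = (positive) - (negative)
w = 9 - 4 = 5
Step 4: |w| = 5, and w is positive

5


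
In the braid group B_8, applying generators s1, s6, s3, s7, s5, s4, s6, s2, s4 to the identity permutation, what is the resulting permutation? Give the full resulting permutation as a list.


Starting with identity [1, 2, 3, 4, 5, 6, 7, 8].
Apply generators in sequence:
  After s1: [2, 1, 3, 4, 5, 6, 7, 8]
  After s6: [2, 1, 3, 4, 5, 7, 6, 8]
  After s3: [2, 1, 4, 3, 5, 7, 6, 8]
  After s7: [2, 1, 4, 3, 5, 7, 8, 6]
  After s5: [2, 1, 4, 3, 7, 5, 8, 6]
  After s4: [2, 1, 4, 7, 3, 5, 8, 6]
  After s6: [2, 1, 4, 7, 3, 8, 5, 6]
  After s2: [2, 4, 1, 7, 3, 8, 5, 6]
  After s4: [2, 4, 1, 3, 7, 8, 5, 6]
Final permutation: [2, 4, 1, 3, 7, 8, 5, 6]

[2, 4, 1, 3, 7, 8, 5, 6]


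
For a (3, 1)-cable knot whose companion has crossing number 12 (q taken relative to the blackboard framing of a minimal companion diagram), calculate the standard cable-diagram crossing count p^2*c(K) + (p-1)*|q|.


Step 1: Each of the c(K) crossings of the companion diagram becomes p*p = p^2 crossings among the p parallel strands, and each of the |q| twists s_1 s_2 ... s_(p-1) adds (p-1) crossings.
  Crossings = p^2 * c(K) + (p-1)*|q|
Step 2: = 3^2 * 12 + (3-1)*1
Step 3: = 9*12 + 2*1
Step 4: = 108 + 2 = 110

110


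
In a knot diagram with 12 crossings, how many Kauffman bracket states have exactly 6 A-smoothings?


We choose which 6 of 12 crossings get A-smoothings.
C(12, 6) = 12! / (6! * 6!)
= 924

924


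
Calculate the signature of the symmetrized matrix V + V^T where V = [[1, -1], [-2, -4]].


Step 1: V + V^T = [[2, -3], [-3, -8]]
Step 2: trace = -6, det = -25
Step 3: Discriminant = (-6)^2 - 4*(-25) = 136
Step 4: Eigenvalues: 2.83095, -8.83095
Step 5: Signature = (# positive eigenvalues) - (# negative eigenvalues) = 0

0


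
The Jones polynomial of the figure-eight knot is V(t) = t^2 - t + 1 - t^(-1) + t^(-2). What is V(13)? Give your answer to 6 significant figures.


Substituting t = 13 into V(t) = t^2 - t + 1 - t^(-1) + t^(-2):
  (+)t^(2) = 169
  (-)t^(1) = -13
  (+)t^(0) = 1
  (-)t^(-1) = -0.0769231
  (+)t^(-2) = 0.00591716
Sum = (169) + (-13) + (1) + (-0.0769231) + (0.00591716)
= 156.9289941
Rounded to 6 significant figures: 156.929

156.929


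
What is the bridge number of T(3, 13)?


The bridge number of T(p,q) is min(p,q).
min(3, 13) = 3

3


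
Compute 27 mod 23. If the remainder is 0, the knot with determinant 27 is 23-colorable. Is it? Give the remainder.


Step 1: A knot is p-colorable if and only if p divides its determinant.
Step 2: Compute 27 mod 23.
27 = 1 * 23 + 4
Step 3: 27 mod 23 = 4
Step 4: The knot is 23-colorable: no

4


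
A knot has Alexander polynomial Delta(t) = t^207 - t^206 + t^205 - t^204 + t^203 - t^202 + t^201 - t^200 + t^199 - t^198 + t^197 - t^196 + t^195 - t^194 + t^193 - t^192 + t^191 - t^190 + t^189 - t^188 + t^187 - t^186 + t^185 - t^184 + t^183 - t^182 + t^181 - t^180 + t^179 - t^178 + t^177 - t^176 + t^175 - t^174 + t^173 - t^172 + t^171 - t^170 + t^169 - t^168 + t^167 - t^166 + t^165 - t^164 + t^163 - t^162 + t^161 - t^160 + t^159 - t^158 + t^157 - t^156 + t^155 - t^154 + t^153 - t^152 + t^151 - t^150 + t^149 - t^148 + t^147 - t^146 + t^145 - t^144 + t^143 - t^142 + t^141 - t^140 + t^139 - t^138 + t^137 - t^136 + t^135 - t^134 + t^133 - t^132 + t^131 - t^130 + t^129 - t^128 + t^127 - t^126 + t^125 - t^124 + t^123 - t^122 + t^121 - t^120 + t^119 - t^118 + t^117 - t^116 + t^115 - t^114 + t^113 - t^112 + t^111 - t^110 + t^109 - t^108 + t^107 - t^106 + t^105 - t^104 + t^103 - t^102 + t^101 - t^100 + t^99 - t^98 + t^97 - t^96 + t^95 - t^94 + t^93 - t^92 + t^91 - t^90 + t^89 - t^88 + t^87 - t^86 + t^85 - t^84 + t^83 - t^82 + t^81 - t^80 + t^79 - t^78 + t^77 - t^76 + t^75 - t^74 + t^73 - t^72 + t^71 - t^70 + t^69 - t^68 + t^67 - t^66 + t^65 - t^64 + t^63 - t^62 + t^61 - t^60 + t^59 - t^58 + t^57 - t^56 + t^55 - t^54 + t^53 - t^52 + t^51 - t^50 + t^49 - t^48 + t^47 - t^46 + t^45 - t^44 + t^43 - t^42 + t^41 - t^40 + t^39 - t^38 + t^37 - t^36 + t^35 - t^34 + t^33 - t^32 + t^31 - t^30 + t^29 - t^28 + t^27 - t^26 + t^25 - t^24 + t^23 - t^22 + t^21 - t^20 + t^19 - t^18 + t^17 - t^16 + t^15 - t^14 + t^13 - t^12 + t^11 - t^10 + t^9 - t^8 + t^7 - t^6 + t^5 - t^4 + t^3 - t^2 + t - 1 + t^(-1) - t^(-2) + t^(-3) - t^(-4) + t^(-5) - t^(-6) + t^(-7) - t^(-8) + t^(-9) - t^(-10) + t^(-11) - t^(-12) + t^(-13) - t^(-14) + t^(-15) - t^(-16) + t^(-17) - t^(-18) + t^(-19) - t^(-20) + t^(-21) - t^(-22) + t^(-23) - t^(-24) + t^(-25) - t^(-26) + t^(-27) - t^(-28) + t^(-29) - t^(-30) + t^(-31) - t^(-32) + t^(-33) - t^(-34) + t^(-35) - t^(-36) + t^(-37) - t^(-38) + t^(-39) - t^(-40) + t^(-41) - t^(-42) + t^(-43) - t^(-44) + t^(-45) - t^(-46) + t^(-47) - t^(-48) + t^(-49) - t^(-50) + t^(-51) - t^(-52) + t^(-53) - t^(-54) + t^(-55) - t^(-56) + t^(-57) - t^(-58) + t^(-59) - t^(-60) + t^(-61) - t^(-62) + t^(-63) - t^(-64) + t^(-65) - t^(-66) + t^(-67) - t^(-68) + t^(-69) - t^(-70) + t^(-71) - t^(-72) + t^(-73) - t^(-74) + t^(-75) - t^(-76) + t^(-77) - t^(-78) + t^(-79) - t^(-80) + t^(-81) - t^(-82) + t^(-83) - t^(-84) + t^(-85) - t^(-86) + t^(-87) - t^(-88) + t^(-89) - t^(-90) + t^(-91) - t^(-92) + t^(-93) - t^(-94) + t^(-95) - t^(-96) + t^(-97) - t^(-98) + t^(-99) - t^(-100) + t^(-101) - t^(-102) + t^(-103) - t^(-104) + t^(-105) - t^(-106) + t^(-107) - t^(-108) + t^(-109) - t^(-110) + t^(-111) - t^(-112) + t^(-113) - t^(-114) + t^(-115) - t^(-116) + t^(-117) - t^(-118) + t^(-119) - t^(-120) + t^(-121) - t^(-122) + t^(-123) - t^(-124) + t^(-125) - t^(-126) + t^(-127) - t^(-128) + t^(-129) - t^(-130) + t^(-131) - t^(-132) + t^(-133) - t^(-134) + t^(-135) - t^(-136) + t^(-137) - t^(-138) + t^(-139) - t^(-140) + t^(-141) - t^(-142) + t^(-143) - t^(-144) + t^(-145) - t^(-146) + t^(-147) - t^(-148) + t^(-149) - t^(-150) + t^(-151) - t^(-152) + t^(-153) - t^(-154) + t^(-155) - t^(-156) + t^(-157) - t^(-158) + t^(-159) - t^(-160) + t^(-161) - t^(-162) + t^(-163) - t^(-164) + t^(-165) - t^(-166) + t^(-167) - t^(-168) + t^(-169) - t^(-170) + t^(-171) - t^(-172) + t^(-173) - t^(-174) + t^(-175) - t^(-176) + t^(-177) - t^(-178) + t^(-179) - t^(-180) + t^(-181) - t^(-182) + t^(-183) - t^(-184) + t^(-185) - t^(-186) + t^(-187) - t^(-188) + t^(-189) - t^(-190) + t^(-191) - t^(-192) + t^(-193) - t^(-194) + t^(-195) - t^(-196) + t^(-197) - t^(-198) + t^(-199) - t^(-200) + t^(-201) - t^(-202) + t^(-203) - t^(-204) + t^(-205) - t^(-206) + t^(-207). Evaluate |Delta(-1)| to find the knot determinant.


Step 1: The polynomial has 415 terms with alternating signs, exponents from 207 down to -207.
Step 2: Substitute t = -1. The i-th term has coefficient (-1)^i and exponent (m-i),
  so its value is (-1)^i * (-1)^(m-i) = (-1)^m = -1 for every i.
Step 3: All 415 terms equal -1, so Delta(-1) = 415 * (-1) = -415
Step 4: |Delta(-1)| = 415

415
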